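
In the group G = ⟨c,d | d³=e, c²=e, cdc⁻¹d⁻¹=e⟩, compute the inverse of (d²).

The order of (d²) is 3 (smallest k with (d²)ᵏ = e), so (d²)⁻¹ = (d²)² = d.
Check: (d²) · d → (d²) · d = e, giving e as required.

Answer: d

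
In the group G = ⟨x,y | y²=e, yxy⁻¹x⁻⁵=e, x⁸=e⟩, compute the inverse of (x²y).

The order of (x²y) is 4 (smallest k with (x²y)ᵏ = e), so (x²y)⁻¹ = (x²y)³ = x⁶y.
Check: (x²y) · (x⁶y) → (x²y) · x⁶ = y;   y · y = e, giving e as required.

Answer: x⁶y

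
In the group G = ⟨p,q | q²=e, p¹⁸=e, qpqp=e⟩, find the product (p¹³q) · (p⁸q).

Compute (p¹³q) · (p⁸q) by multiplying left to right and reducing via the relations at each step:
  (p¹³q) · p⁸ = p⁵q
  (p⁵q) · q = p⁵

Answer: p⁵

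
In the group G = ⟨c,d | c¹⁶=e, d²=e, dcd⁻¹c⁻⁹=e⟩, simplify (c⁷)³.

Compute successive powers of (c⁷), reducing at each step:
  (c⁷)²: (c⁷) · c⁷ = c¹⁴
  (c⁷)³: (c¹⁴) · c⁷ = c⁵

Answer: c⁵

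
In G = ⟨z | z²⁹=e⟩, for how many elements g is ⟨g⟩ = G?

G is cyclic of order 29. An element generates G iff its order is 29, and a cyclic group of order 29 has exactly φ(29) = 28 such elements.

Answer: 28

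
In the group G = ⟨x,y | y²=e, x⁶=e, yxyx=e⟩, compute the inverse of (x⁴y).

The order of (x⁴y) is 2 (smallest k with (x⁴y)ᵏ = e), so (x⁴y)⁻¹ = (x⁴y)¹ = x⁴y.
Check: (x⁴y) · (x⁴y) → (x⁴y) · x⁴ = y;   y · y = e, giving e as required.

Answer: x⁴y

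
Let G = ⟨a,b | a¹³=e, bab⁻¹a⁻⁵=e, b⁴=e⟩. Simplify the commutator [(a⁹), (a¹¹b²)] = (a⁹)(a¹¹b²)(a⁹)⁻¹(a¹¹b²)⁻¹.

[(a⁹), (a¹¹b²)] = (a⁹)·(a¹¹b²)·(a⁹)⁻¹·(a¹¹b²)⁻¹.
  (a⁹) · (a¹¹b²) = a⁷b²
  (a⁷b²) · (a⁴) = a³b²
  (a³b²) · (a¹¹b²) = a⁵

Answer: a⁵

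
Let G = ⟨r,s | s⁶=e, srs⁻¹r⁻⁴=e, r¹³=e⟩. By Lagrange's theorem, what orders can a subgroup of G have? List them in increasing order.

|G| = 78 = 2 · 3 · 13. By Lagrange's theorem the order of any subgroup divides 78; the divisors of 78 are 1, 2, 3, 6, 13, 26, 39, 78.

Answer: 1, 2, 3, 6, 13, 26, 39, 78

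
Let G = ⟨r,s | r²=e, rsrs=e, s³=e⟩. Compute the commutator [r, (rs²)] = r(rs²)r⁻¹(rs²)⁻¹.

[r, (rs²)] = r·(rs²)·r⁻¹·(rs²)⁻¹.
  r · (rs²) = s²
  (s²) · r = rs
  (rs) · (rs²) = s

Answer: s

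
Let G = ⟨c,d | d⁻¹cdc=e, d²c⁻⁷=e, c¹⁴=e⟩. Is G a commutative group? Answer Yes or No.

c·d = cd but d·c = c⁶d⁻¹, so c·d ≠ d·c and G is not abelian.

Answer: No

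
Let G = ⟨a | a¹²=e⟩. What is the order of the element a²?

Compute successive powers until reaching e:
  (a²)¹ = a², (a²)² = a⁴, (a²)³ = a⁶, (a²)⁴ = a⁸, (a²)⁵ = a¹⁰, (a²)⁶ = e.
The smallest positive k with (a²)ᵏ = e is 6.

Answer: 6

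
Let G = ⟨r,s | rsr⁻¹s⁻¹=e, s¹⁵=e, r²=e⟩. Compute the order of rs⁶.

Compute successive powers until reaching e:
  (rs⁶)¹ = rs⁶, (rs⁶)² = s¹², (rs⁶)³ = rs³, (rs⁶)⁴ = s⁹, (rs⁶)⁵ = r, (rs⁶)⁶ = s⁶, (rs⁶)⁷ = rs¹², (rs⁶)⁸ = s³, (rs⁶)⁹ = rs⁹, (rs⁶)¹⁰ = e.
The smallest positive k with (rs⁶)ᵏ = e is 10.

Answer: 10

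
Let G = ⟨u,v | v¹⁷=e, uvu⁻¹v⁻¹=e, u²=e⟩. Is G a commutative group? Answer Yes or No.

Each pair of generators commutes: u·v = uv = v·u. Since the generators pairwise commute, every element of G commutes with every other, so G is abelian.

Answer: Yes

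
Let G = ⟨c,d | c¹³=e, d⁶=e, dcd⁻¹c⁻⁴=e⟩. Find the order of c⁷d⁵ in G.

Compute successive powers until reaching e:
  (c⁷d⁵)¹ = c⁷d⁵, (c⁷d⁵)² = c¹²d⁴, (c⁷d⁵)³ = c¹⁰d³, (c⁷d⁵)⁴ = c³d², (c⁷d⁵)⁵ = c¹¹d, (c⁷d⁵)⁶ = e.
The smallest positive k with (c⁷d⁵)ᵏ = e is 6.

Answer: 6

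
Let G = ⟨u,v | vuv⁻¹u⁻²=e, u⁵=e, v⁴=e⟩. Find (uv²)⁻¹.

The order of (uv²) is 2 (smallest k with (uv²)ᵏ = e), so (uv²)⁻¹ = (uv²)¹ = uv².
Check: (uv²) · (uv²) → (uv²) · u = v²;   (v²) · v² = e, giving e as required.

Answer: uv²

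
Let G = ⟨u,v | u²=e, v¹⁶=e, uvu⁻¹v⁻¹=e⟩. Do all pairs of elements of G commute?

Each pair of generators commutes: u·v = uv = v·u. Since the generators pairwise commute, every element of G commutes with every other, so G is abelian.

Answer: Yes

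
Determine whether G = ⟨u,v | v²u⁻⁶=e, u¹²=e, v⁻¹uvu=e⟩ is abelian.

u·v = uv but v·u = u⁵v⁻¹, so u·v ≠ v·u and G is not abelian.

Answer: No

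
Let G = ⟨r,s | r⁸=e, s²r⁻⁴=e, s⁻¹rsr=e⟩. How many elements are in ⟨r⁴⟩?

|⟨r⁴⟩| equals the order of r⁴. Compute successive powers until reaching e:
  (r⁴)¹ = r⁴, (r⁴)² = e.
The smallest positive k with (r⁴)ᵏ = e is 2, so |⟨r⁴⟩| = 2.

Answer: 2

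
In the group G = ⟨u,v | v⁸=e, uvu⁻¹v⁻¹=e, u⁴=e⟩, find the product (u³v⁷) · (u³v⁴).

Compute (u³v⁷) · (u³v⁴) by multiplying left to right and reducing via the relations at each step:
  (u³v⁷) · u³ = u²v⁷
  (u²v⁷) · v⁴ = u²v³

Answer: u²v³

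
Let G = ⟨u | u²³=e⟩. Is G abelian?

G has a single generator, so G is cyclic and hence abelian.

Answer: Yes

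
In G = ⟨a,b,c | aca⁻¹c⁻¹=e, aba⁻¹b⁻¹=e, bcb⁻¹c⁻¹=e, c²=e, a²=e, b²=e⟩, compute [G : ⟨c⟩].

First find ord(c) by computing successive powers:
  c¹ = c, c² = e.
So |⟨c⟩| = ord(c) = 2. With |G| = 8, by Lagrange [G : ⟨c⟩] = 8/2 = 4.

Answer: 4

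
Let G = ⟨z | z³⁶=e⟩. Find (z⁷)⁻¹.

The order of (z⁷) is 36 (smallest k with (z⁷)ᵏ = e), so (z⁷)⁻¹ = (z⁷)³⁵ = z²⁹.
Check: (z⁷) · (z²⁹) → (z⁷) · z²⁹ = e, giving e as required.

Answer: z²⁹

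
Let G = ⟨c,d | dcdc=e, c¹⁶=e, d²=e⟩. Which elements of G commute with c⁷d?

⟨c⁷d⟩ ⊆ C_G(c⁷d) since powers of c⁷d commute with c⁷d; so |C_G(c⁷d)| ≥ |⟨c⁷d⟩| = 2.
By orbit–stabilizer, |C_G(c⁷d)| = |G| / |conj. class of c⁷d| = 32 / 8 = 4.
The 4 elements commuting with c⁷d are {e, c⁸, c¹⁵d, c⁷d}.

Answer: {e, c⁸, c¹⁵d, c⁷d}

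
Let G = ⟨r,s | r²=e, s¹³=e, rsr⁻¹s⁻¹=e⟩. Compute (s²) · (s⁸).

Compute (s²) · (s⁸) by multiplying left to right and reducing via the relations at each step:
  (s²) · s⁸ = s¹⁰

Answer: s¹⁰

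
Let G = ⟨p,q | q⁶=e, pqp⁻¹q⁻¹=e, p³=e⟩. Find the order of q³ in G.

Compute successive powers until reaching e:
  (q³)¹ = q³, (q³)² = e.
The smallest positive k with (q³)ᵏ = e is 2.

Answer: 2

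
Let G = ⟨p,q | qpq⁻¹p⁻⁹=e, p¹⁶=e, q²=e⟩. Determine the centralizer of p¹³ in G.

⟨p¹³⟩ ⊆ C_G(p¹³) since powers of p¹³ commute with p¹³; so |C_G(p¹³)| ≥ |⟨p¹³⟩| = 16.
By orbit–stabilizer, |C_G(p¹³)| = |G| / |conj. class of p¹³| = 32 / 2 = 16.
The 16 elements commuting with p¹³ are {e, p, p², p³, p⁴, p⁵, p⁶, p⁷, p⁸, p⁹, p¹⁰, p¹¹, p¹², p¹³, p¹⁴, p¹⁵}.

Answer: {e, p, p², p³, p⁴, p⁵, p⁶, p⁷, p⁸, p⁹, p¹⁰, p¹¹, p¹², p¹³, p¹⁴, p¹⁵}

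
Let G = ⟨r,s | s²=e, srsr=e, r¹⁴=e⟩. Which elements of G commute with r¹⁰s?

⟨r¹⁰s⟩ ⊆ C_G(r¹⁰s) since powers of r¹⁰s commute with r¹⁰s; so |C_G(r¹⁰s)| ≥ |⟨r¹⁰s⟩| = 2.
By orbit–stabilizer, |C_G(r¹⁰s)| = |G| / |conj. class of r¹⁰s| = 28 / 7 = 4.
The 4 elements commuting with r¹⁰s are {e, r⁷, r³s, r¹⁰s}.

Answer: {e, r⁷, r³s, r¹⁰s}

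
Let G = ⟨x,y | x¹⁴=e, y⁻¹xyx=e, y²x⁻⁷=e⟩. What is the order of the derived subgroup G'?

G' = [G, G] is generated by all commutators. The generator-pair commutators are: [x, y] = x².
The subgroup they normally generate is {e, x², x⁴, x⁶, x⁸, x¹⁰, x¹²}, of order 7.
Check: |G/G'| = 28/7 = 4 is the order of the abelianisation.

Answer: 7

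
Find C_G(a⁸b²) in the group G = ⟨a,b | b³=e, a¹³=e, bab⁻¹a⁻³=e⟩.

⟨a⁸b²⟩ ⊆ C_G(a⁸b²) since powers of a⁸b² commute with a⁸b²; so |C_G(a⁸b²)| ≥ |⟨a⁸b²⟩| = 3.
By orbit–stabilizer, |C_G(a⁸b²)| = |G| / |conj. class of a⁸b²| = 39 / 13 = 3.
The 3 elements commuting with a⁸b² are {e, a²b, a⁸b²}.

Answer: {e, a²b, a⁸b²}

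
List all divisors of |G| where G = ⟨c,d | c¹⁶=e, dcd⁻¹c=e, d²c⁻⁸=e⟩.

|G| = 32 = 2⁵. By Lagrange's theorem the order of any subgroup divides 32; the divisors of 32 are 1, 2, 4, 8, 16, 32.

Answer: 1, 2, 4, 8, 16, 32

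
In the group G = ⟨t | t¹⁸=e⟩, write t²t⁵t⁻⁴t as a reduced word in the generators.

Multiply left to right, reducing at each step:
  (t²) · t⁵ = t⁷
  (t⁷) · t⁻⁴ = t³
  (t³) · t = t⁴

Answer: t⁴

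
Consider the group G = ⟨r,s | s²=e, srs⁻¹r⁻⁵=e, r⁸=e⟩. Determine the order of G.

Enumerate words in the generators, reducing via the relations: the distinct elements are
  {e, r, s, rs, r², r³, r⁴, r⁵, r⁶, r⁷, r²s, r³s, r⁴s, r⁵s, r⁶s, r⁷s}.
No further products give new elements, so |G| = 16.

Answer: 16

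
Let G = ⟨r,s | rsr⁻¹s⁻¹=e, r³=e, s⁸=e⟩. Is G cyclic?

|G| = 24. The element rs has order 24 (its powers give 24 distinct elements), so ⟨rs⟩ = G and G is cyclic.

Answer: Yes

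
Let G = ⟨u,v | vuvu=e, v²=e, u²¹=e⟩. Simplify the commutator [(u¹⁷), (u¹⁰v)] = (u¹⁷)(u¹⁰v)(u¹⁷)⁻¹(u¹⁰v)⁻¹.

[(u¹⁷), (u¹⁰v)] = (u¹⁷)·(u¹⁰v)·(u¹⁷)⁻¹·(u¹⁰v)⁻¹.
  (u¹⁷) · (u¹⁰v) = u⁶v
  (u⁶v) · (u⁴) = u²v
  (u²v) · (u¹⁰v) = u¹³

Answer: u¹³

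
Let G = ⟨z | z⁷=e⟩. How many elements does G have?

G is generated by a single element, so G is cyclic. The relator gives z⁷ = e and no smaller power is forced to be e, so the 7 powers {e, z, z², z³, z⁴, z⁵, z⁶} are distinct. Hence |G| = 7.

Answer: 7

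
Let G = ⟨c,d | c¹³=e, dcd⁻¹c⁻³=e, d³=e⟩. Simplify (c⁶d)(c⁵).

Compute (c⁶d) · (c⁵) by multiplying left to right and reducing via the relations at each step:
  (c⁶d) · c⁵ = c⁸d

Answer: c⁸d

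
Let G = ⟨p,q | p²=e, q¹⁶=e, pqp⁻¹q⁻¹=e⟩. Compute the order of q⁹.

Compute successive powers until reaching e:
  (q⁹)¹ = q⁹, (q⁹)² = q², (q⁹)³ = q¹¹, (q⁹)⁴ = q⁴, (q⁹)⁵ = q¹³, (q⁹)⁶ = q⁶, (q⁹)⁷ = q¹⁵, (q⁹)⁸ = q⁸, (q⁹)⁹ = q, (q⁹)¹⁰ = q¹⁰, (q⁹)¹¹ = q³, (q⁹)¹² = q¹², (q⁹)¹³ = q⁵, (q⁹)¹⁴ = q¹⁴, (q⁹)¹⁵ = q⁷, (q⁹)¹⁶ = e.
The smallest positive k with (q⁹)ᵏ = e is 16.

Answer: 16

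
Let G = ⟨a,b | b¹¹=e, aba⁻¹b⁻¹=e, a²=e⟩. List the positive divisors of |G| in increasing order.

|G| = 22 = 2 · 11. By Lagrange's theorem the order of any subgroup divides 22; the divisors of 22 are 1, 2, 11, 22.

Answer: 1, 2, 11, 22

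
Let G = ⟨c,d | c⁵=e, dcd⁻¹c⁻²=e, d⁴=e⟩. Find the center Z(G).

An element z ∈ Z(G) iff z commutes with every generator.
For example e is central: e·c = c = c·e; e·d = d = d·e.
Whereas c ∉ Z(G) since c·d = cd ≠ c²d = d·c.
Checking each of the 20 elements this way gives Z(G) = {e}, of order 1.

Answer: {e}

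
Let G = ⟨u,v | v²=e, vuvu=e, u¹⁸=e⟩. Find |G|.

Enumerate words in the generators, reducing via the relations: the distinct elements are
  {e, u, v, uv, u², u³, u⁴, u⁵, u⁶, u⁷, u⁸, u⁹, u²v, u³v, u¹², u¹³, u¹¹, u¹⁰, u¹⁴, u¹⁵, u¹⁶, u¹⁷, u⁴v, u⁵v, u⁶v, u⁷v, u⁸v, u⁹v, u¹²v, u¹³v, u¹¹v, u¹⁰v, u¹⁴v, u¹⁵v, u¹⁶v, u¹⁷v}.
No further products give new elements, so |G| = 36.

Answer: 36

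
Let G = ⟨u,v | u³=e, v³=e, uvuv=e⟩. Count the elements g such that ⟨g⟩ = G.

⟨g⟩ = G would require ord(g) = |G| = 12, but the maximum element order in G is 3 < 12. So G is not cyclic and no single element generates it: the count is 0.

Answer: 0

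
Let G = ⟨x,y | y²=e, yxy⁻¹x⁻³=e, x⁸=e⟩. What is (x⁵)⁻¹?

The order of (x⁵) is 8 (smallest k with (x⁵)ᵏ = e), so (x⁵)⁻¹ = (x⁵)⁷ = x³.
Check: (x⁵) · (x³) → (x⁵) · x³ = e, giving e as required.

Answer: x³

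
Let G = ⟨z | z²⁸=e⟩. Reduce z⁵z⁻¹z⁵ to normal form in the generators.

Multiply left to right, reducing at each step:
  (z⁵) · z⁻¹ = z⁴
  (z⁴) · z⁵ = z⁹

Answer: z⁹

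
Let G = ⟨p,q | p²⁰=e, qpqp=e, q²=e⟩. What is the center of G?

An element z ∈ Z(G) iff z commutes with every generator.
For example p¹⁰ is central: (p¹⁰)·p = p¹¹ = p·(p¹⁰); (p¹⁰)·q = p¹⁰q = q·(p¹⁰).
Whereas p ∉ Z(G) since p·q = pq ≠ p¹⁹q = q·p.
Checking each of the 40 elements this way gives Z(G) = {e, p¹⁰}, of order 2.

Answer: {e, p¹⁰}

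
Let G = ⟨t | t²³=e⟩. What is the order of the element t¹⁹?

Compute successive powers until reaching e:
  (t¹⁹)¹ = t¹⁹, (t¹⁹)² = t¹⁵, (t¹⁹)³ = t¹¹, (t¹⁹)⁴ = t⁷, (t¹⁹)⁵ = t³, (t¹⁹)⁶ = t²², (t¹⁹)⁷ = t¹⁸, (t¹⁹)⁸ = t¹⁴, (t¹⁹)⁹ = t¹⁰, (t¹⁹)¹⁰ = t⁶, (t¹⁹)¹¹ = t², (t¹⁹)¹² = t²¹, (t¹⁹)¹³ = t¹⁷, (t¹⁹)¹⁴ = t¹³, (t¹⁹)¹⁵ = t⁹, (t¹⁹)¹⁶ = t⁵, (t¹⁹)¹⁷ = t, (t¹⁹)¹⁸ = t²⁰, (t¹⁹)¹⁹ = t¹⁶, (t¹⁹)²⁰ = t¹², (t¹⁹)²¹ = t⁸, (t¹⁹)²² = t⁴, (t¹⁹)²³ = e.
The smallest positive k with (t¹⁹)ᵏ = e is 23.

Answer: 23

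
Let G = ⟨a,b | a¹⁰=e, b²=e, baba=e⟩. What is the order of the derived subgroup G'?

G' = [G, G] is generated by all commutators. The generator-pair commutators are: [a, b] = a².
The subgroup they normally generate is {e, a², a⁴, a⁶, a⁸}, of order 5.
Check: |G/G'| = 20/5 = 4 is the order of the abelianisation.

Answer: 5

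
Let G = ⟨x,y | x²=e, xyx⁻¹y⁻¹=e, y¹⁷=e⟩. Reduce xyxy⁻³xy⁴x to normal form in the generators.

Multiply left to right, reducing at each step:
  x · y = xy
  (xy) · x = y
  y · y⁻³ = y¹⁵
  (y¹⁵) · x = xy¹⁵
  (xy¹⁵) · y⁴ = xy²
  (xy²) · x = y²

Answer: y²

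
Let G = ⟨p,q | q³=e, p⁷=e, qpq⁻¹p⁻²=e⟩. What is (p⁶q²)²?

Compute successive powers of (p⁶q²), reducing at each step:
  (p⁶q²)²: (p⁶q²) · p⁶ = p²q²;   (p²q²) · q² = p²q

Answer: p²q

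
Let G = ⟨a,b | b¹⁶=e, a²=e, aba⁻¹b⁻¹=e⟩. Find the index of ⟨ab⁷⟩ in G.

First find ord(ab⁷) by computing successive powers:
  (ab⁷)¹ = ab⁷, (ab⁷)² = b¹⁴, (ab⁷)³ = ab⁵, (ab⁷)⁴ = b¹², (ab⁷)⁵ = ab³, (ab⁷)⁶ = b¹⁰, (ab⁷)⁷ = ab, (ab⁷)⁸ = b⁸, (ab⁷)⁹ = ab¹⁵, (ab⁷)¹⁰ = b⁶, (ab⁷)¹¹ = ab¹³, (ab⁷)¹² = b⁴, (ab⁷)¹³ = ab¹¹, (ab⁷)¹⁴ = b², (ab⁷)¹⁵ = ab⁹, (ab⁷)¹⁶ = e.
So |⟨ab⁷⟩| = ord(ab⁷) = 16. With |G| = 32, by Lagrange [G : ⟨ab⁷⟩] = 32/16 = 2.

Answer: 2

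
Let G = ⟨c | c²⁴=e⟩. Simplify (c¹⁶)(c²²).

Compute (c¹⁶) · (c²²) by multiplying left to right and reducing via the relations at each step:
  (c¹⁶) · c²² = c¹⁴

Answer: c¹⁴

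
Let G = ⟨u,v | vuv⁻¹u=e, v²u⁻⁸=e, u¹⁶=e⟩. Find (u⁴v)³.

Compute successive powers of (u⁴v), reducing at each step:
  (u⁴v)²: (u⁴v) · u⁴ = v;   v · v = u⁸
  (u⁴v)³: (u⁸) · u⁴ = u¹²;   (u¹²) · v = u⁴v⁻¹

Answer: u⁴v⁻¹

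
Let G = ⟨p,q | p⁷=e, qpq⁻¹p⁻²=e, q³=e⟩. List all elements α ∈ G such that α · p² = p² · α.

⟨p²⟩ ⊆ C_G(p²) since powers of p² commute with p²; so |C_G(p²)| ≥ |⟨p²⟩| = 7.
By orbit–stabilizer, |C_G(p²)| = |G| / |conj. class of p²| = 21 / 3 = 7.
The 7 elements commuting with p² are {e, p, p², p³, p⁴, p⁵, p⁶}.

Answer: {e, p, p², p³, p⁴, p⁵, p⁶}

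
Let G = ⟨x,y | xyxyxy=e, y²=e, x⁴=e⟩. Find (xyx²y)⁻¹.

The order of (xyx²y) is 2 (smallest k with (xyx²y)ᵏ = e), so (xyx²y)⁻¹ = (xyx²y)¹ = xyx²y.
Check: (xyx²y) · (xyx²y) → (xyx²y) · x = yx²y;   (yx²y) · y = yx²;   (yx²) · x² = y;   y · y = e, giving e as required.

Answer: xyx²y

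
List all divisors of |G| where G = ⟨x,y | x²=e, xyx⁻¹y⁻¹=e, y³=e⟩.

|G| = 6 = 2 · 3. By Lagrange's theorem the order of any subgroup divides 6; the divisors of 6 are 1, 2, 3, 6.

Answer: 1, 2, 3, 6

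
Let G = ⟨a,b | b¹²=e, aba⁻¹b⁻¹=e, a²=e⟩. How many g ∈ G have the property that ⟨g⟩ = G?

⟨g⟩ = G would require ord(g) = |G| = 24, but the maximum element order in G is 12 < 24. So G is not cyclic and no single element generates it: the count is 0.

Answer: 0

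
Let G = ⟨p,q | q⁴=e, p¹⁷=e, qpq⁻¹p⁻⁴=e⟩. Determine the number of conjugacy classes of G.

The conjugacy classes (representative and size) are:
  [e] (size 1), [p⁴] (size 4), [p²] (size 4), [p⁵] (size 4), [p¹¹] (size 4), [p⁷q] (size 17), [p³q²] (size 17), [p⁹q³] (size 17).
Class equation: 1 + 4 + 4 + 4 + 4 + 17 + 17 + 17 = 68 = |G|. So G has 8 conjugacy classes.

Answer: 8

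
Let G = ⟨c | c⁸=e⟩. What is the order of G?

G is generated by a single element, so G is cyclic. The relator gives c⁸ = e and no smaller power is forced to be e, so the 8 powers {c, e, c², c³, c⁴, c⁵, c⁶, c⁷} are distinct. Hence |G| = 8.

Answer: 8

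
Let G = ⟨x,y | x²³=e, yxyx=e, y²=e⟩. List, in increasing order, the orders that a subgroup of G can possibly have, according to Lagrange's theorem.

|G| = 46 = 2 · 23. By Lagrange's theorem the order of any subgroup divides 46; the divisors of 46 are 1, 2, 23, 46.

Answer: 1, 2, 23, 46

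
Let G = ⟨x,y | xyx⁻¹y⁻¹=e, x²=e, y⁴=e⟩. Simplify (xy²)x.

Compute (xy²) · x by multiplying left to right and reducing via the relations at each step:
  (xy²) · x = y²

Answer: y²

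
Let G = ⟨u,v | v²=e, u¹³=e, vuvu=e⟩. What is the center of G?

An element z ∈ Z(G) iff z commutes with every generator.
For example e is central: e·u = u = u·e; e·v = v = v·e.
Whereas u ∉ Z(G) since u·v = uv ≠ u¹²v = v·u.
Checking each of the 26 elements this way gives Z(G) = {e}, of order 1.

Answer: {e}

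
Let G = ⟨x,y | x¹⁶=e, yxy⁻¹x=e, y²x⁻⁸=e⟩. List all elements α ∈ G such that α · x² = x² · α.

⟨x²⟩ ⊆ C_G(x²) since powers of x² commute with x²; so |C_G(x²)| ≥ |⟨x²⟩| = 8.
By orbit–stabilizer, |C_G(x²)| = |G| / |conj. class of x²| = 32 / 2 = 16.
The 16 elements commuting with x² are {e, x, x², x³, x⁴, x⁵, x⁶, x⁷, x⁸, x⁹, x¹⁰, x¹¹, x¹², x¹³, x¹⁴, x¹⁵}.

Answer: {e, x, x², x³, x⁴, x⁵, x⁶, x⁷, x⁸, x⁹, x¹⁰, x¹¹, x¹², x¹³, x¹⁴, x¹⁵}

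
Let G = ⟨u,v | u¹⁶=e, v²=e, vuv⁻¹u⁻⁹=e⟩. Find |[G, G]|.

G' = [G, G] is generated by all commutators. The generator-pair commutators are: [u, v] = u⁸.
The subgroup they normally generate is {e, u⁸}, of order 2.
Check: |G/G'| = 32/2 = 16 is the order of the abelianisation.

Answer: 2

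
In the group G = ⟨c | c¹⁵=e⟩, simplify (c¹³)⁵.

Compute successive powers of (c¹³), reducing at each step:
  (c¹³)²: (c¹³) · c¹³ = c¹¹
  (c¹³)³: (c¹¹) · c¹³ = c⁹
  (c¹³)⁴: (c⁹) · c¹³ = c⁷
  (c¹³)⁵: (c⁷) · c¹³ = c⁵

Answer: c⁵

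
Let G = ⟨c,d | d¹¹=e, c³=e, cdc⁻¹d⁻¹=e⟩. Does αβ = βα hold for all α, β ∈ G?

Each pair of generators commutes: c·d = cd = d·c. Since the generators pairwise commute, every element of G commutes with every other, so G is abelian.

Answer: Yes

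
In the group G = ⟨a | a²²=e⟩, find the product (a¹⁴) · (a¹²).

Compute (a¹⁴) · (a¹²) by multiplying left to right and reducing via the relations at each step:
  (a¹⁴) · a¹² = a⁴

Answer: a⁴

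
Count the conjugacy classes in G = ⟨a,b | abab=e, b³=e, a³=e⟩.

The conjugacy classes (representative and size) are:
  [e] (size 1), [ba²] (size 4), [b²a] (size 4), [a²b²] (size 3).
Class equation: 1 + 4 + 4 + 3 = 12 = |G|. So G has 4 conjugacy classes.

Answer: 4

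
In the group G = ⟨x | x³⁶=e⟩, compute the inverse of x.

The order of x is 36 (smallest k with xᵏ = e), so x⁻¹ = x³⁵ = x³⁵.
Check: x · (x³⁵) → x · x³⁵ = e, giving e as required.

Answer: x³⁵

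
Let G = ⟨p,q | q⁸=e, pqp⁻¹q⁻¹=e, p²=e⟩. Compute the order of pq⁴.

Compute successive powers until reaching e:
  (pq⁴)¹ = pq⁴, (pq⁴)² = e.
The smallest positive k with (pq⁴)ᵏ = e is 2.

Answer: 2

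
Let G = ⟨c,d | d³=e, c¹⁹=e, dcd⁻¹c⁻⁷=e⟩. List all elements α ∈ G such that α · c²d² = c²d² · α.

⟨c²d²⟩ ⊆ C_G(c²d²) since powers of c²d² commute with c²d²; so |C_G(c²d²)| ≥ |⟨c²d²⟩| = 3.
By orbit–stabilizer, |C_G(c²d²)| = |G| / |conj. class of c²d²| = 57 / 19 = 3.
The 3 elements commuting with c²d² are {e, c²d², c⁵d}.

Answer: {e, c²d², c⁵d}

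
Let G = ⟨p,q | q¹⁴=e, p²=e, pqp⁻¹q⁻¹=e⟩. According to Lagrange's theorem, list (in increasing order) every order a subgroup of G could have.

|G| = 28 = 2² · 7. By Lagrange's theorem the order of any subgroup divides 28; the divisors of 28 are 1, 2, 4, 7, 14, 28.

Answer: 1, 2, 4, 7, 14, 28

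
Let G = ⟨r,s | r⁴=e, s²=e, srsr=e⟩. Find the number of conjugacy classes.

The conjugacy classes (representative and size) are:
  [e] (size 1), [r] (size 2), [r²] (size 1), [r²s] (size 2), [r³s] (size 2).
Class equation: 1 + 2 + 1 + 2 + 2 = 8 = |G|. So G has 5 conjugacy classes.

Answer: 5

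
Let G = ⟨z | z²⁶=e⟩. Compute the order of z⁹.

Compute successive powers until reaching e:
  (z⁹)¹ = z⁹, (z⁹)² = z¹⁸, (z⁹)³ = z, (z⁹)⁴ = z¹⁰, (z⁹)⁵ = z¹⁹, (z⁹)⁶ = z², (z⁹)⁷ = z¹¹, (z⁹)⁸ = z²⁰, (z⁹)⁹ = z³, (z⁹)¹⁰ = z¹², (z⁹)¹¹ = z²¹, (z⁹)¹² = z⁴, (z⁹)¹³ = z¹³, (z⁹)¹⁴ = z²², (z⁹)¹⁵ = z⁵, (z⁹)¹⁶ = z¹⁴, (z⁹)¹⁷ = z²³, (z⁹)¹⁸ = z⁶, (z⁹)¹⁹ = z¹⁵, (z⁹)²⁰ = z²⁴, (z⁹)²¹ = z⁷, (z⁹)²² = z¹⁶, (z⁹)²³ = z²⁵, (z⁹)²⁴ = z⁸, (z⁹)²⁵ = z¹⁷, (z⁹)²⁶ = e.
The smallest positive k with (z⁹)ᵏ = e is 26.

Answer: 26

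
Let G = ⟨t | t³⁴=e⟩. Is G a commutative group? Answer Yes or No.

G has a single generator, so G is cyclic and hence abelian.

Answer: Yes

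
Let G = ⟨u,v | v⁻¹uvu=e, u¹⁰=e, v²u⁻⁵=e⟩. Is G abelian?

u·v = uv but v·u = u⁴v⁻¹, so u·v ≠ v·u and G is not abelian.

Answer: No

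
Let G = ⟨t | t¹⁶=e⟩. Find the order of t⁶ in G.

Compute successive powers until reaching e:
  (t⁶)¹ = t⁶, (t⁶)² = t¹², (t⁶)³ = t², (t⁶)⁴ = t⁸, (t⁶)⁵ = t¹⁴, (t⁶)⁶ = t⁴, (t⁶)⁷ = t¹⁰, (t⁶)⁸ = e.
The smallest positive k with (t⁶)ᵏ = e is 8.

Answer: 8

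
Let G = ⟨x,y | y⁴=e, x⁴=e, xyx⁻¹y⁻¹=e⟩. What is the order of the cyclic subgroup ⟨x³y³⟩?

|⟨x³y³⟩| equals the order of x³y³. Compute successive powers until reaching e:
  (x³y³)¹ = x³y³, (x³y³)² = x²y², (x³y³)³ = xy, (x³y³)⁴ = e.
The smallest positive k with (x³y³)ᵏ = e is 4, so |⟨x³y³⟩| = 4.

Answer: 4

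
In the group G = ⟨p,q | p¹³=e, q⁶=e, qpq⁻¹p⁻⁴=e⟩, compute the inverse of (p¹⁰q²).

The order of (p¹⁰q²) is 3 (smallest k with (p¹⁰q²)ᵏ = e), so (p¹⁰q²)⁻¹ = (p¹⁰q²)² = pq⁴.
Check: (p¹⁰q²) · (pq⁴) → (p¹⁰q²) · p = q²;   (q²) · q⁴ = e, giving e as required.

Answer: pq⁴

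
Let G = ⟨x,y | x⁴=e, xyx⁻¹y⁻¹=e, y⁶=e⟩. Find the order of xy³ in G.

Compute successive powers until reaching e:
  (xy³)¹ = xy³, (xy³)² = x², (xy³)³ = x³y³, (xy³)⁴ = e.
The smallest positive k with (xy³)ᵏ = e is 4.

Answer: 4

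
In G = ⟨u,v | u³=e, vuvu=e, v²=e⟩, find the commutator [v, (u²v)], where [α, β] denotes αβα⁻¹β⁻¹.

[v, (u²v)] = v·(u²v)·v⁻¹·(u²v)⁻¹.
  v · (u²v) = u
  u · v = uv
  (uv) · (u²v) = u²

Answer: u²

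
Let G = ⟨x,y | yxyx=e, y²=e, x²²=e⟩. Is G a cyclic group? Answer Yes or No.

Every cyclic group is abelian. But x·y = xy while y·x = x²¹y, so x·y ≠ y·x and G is not abelian. Hence G is not cyclic.

Answer: No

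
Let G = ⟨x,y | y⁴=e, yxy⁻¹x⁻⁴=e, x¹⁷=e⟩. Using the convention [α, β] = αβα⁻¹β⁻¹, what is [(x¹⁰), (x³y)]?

[(x¹⁰), (x³y)] = (x¹⁰)·(x³y)·(x¹⁰)⁻¹·(x³y)⁻¹.
  (x¹⁰) · (x³y) = x¹³y
  (x¹³y) · (x⁷) = x⁷y
  (x⁷y) · (x¹²y³) = x⁴

Answer: x⁴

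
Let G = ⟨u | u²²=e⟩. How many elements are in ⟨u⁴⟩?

|⟨u⁴⟩| equals the order of u⁴. Compute successive powers until reaching e:
  (u⁴)¹ = u⁴, (u⁴)² = u⁸, (u⁴)³ = u¹², (u⁴)⁴ = u¹⁶, (u⁴)⁵ = u²⁰, (u⁴)⁶ = u², (u⁴)⁷ = u⁶, (u⁴)⁸ = u¹⁰, (u⁴)⁹ = u¹⁴, (u⁴)¹⁰ = u¹⁸, (u⁴)¹¹ = e.
The smallest positive k with (u⁴)ᵏ = e is 11, so |⟨u⁴⟩| = 11.

Answer: 11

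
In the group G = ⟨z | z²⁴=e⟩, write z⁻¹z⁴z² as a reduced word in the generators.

Multiply left to right, reducing at each step:
  (z²³) · z⁴ = z³
  (z³) · z² = z⁵

Answer: z⁵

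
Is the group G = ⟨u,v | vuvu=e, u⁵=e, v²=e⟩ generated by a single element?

Every cyclic group is abelian. But u·v = uv while v·u = u⁴v, so u·v ≠ v·u and G is not abelian. Hence G is not cyclic.

Answer: No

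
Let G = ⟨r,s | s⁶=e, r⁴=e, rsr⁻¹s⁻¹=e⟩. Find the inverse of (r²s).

The order of (r²s) is 6 (smallest k with (r²s)ᵏ = e), so (r²s)⁻¹ = (r²s)⁵ = r²s⁵.
Check: (r²s) · (r²s⁵) → (r²s) · r² = s;   s · s⁵ = e, giving e as required.

Answer: r²s⁵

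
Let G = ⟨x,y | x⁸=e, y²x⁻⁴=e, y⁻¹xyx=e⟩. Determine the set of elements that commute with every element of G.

An element z ∈ Z(G) iff z commutes with every generator.
For example x⁴ is central: (x⁴)·x = x⁵ = x·(x⁴); (x⁴)·y = y⁻¹ = y·(x⁴).
Whereas x ∉ Z(G) since x·y = xy ≠ x³y⁻¹ = y·x.
Checking each of the 16 elements this way gives Z(G) = {e, x⁴}, of order 2.

Answer: {e, x⁴}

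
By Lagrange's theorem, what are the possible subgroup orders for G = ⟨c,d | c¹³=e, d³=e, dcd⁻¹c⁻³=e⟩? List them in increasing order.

|G| = 39 = 3 · 13. By Lagrange's theorem the order of any subgroup divides 39; the divisors of 39 are 1, 3, 13, 39.

Answer: 1, 3, 13, 39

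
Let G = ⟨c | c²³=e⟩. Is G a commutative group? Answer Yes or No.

G has a single generator, so G is cyclic and hence abelian.

Answer: Yes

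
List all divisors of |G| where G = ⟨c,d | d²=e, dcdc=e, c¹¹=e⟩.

|G| = 22 = 2 · 11. By Lagrange's theorem the order of any subgroup divides 22; the divisors of 22 are 1, 2, 11, 22.

Answer: 1, 2, 11, 22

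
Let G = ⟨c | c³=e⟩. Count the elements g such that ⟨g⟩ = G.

G is cyclic of order 3. An element generates G iff its order is 3, and a cyclic group of order 3 has exactly φ(3) = 2 such elements.

Answer: 2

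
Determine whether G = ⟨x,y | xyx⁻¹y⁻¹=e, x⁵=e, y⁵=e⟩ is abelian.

Each pair of generators commutes: x·y = xy = y·x. Since the generators pairwise commute, every element of G commutes with every other, so G is abelian.

Answer: Yes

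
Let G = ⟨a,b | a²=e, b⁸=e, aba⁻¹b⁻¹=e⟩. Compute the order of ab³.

Compute successive powers until reaching e:
  (ab³)¹ = ab³, (ab³)² = b⁶, (ab³)³ = ab, (ab³)⁴ = b⁴, (ab³)⁵ = ab⁷, (ab³)⁶ = b², (ab³)⁷ = ab⁵, (ab³)⁸ = e.
The smallest positive k with (ab³)ᵏ = e is 8.

Answer: 8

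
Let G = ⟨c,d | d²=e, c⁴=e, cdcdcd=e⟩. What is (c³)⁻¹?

The order of (c³) is 4 (smallest k with (c³)ᵏ = e), so (c³)⁻¹ = (c³)³ = c.
Check: (c³) · c → (c³) · c = e, giving e as required.

Answer: c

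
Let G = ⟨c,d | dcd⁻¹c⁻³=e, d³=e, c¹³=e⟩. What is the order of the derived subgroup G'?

G' = [G, G] is generated by all commutators. The generator-pair commutators are: [c, d] = c¹¹.
The subgroup they normally generate is {e, c, c², c³, c⁴, c⁵, c⁶, c⁷, c⁸, c⁹, c¹⁰, c¹¹, c¹²}, of order 13.
Check: |G/G'| = 39/13 = 3 is the order of the abelianisation.

Answer: 13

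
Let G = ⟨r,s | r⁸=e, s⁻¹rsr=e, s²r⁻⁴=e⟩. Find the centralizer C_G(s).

⟨s⟩ ⊆ C_G(s) since powers of s commute with s; so |C_G(s)| ≥ |⟨s⟩| = 4.
By orbit–stabilizer, |C_G(s)| = |G| / |conj. class of s| = 16 / 4 = 4.
The 4 elements commuting with s are {e, r⁴, s, s⁻¹}.

Answer: {e, r⁴, s, s⁻¹}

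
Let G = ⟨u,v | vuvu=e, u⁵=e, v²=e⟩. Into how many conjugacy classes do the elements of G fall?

The conjugacy classes (representative and size) are:
  [e] (size 1), [u] (size 2), [u²] (size 2), [v] (size 5).
Class equation: 1 + 2 + 2 + 5 = 10 = |G|. So G has 4 conjugacy classes.

Answer: 4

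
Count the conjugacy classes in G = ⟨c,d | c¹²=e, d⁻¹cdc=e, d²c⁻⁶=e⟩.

The conjugacy classes (representative and size) are:
  [e] (size 1), [c¹¹] (size 2), [c²] (size 2), [c⁹] (size 2), [c⁴] (size 2), [c⁵] (size 2), [c⁶] (size 1), [c²d] (size 6), [cd] (size 6).
Class equation: 1 + 2 + 2 + 2 + 2 + 2 + 1 + 6 + 6 = 24 = |G|. So G has 9 conjugacy classes.

Answer: 9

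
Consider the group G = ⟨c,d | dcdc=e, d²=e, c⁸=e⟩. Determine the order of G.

Enumerate words in the generators, reducing via the relations: the distinct elements are
  {c, d, e, cd, c², c³, c⁴, c⁵, c⁶, c⁷, c²d, c³d, c⁴d, c⁵d, c⁶d, c⁷d}.
No further products give new elements, so |G| = 16.

Answer: 16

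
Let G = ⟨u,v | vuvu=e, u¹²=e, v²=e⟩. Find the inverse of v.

The order of v is 2 (smallest k with vᵏ = e), so v⁻¹ = v¹ = v.
Check: v · v → v · v = e, giving e as required.

Answer: v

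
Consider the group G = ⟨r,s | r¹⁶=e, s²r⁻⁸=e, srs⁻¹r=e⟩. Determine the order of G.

Enumerate words in the generators, reducing via the relations: the distinct elements are
  {e, r, s, rs, r², r³, r⁴, r⁵, r⁶, r⁷, r⁸, r⁹, r²s, r³s, r¹², r¹³, r¹¹, r¹⁰, r¹⁴, r¹⁵, r⁴s, r⁵s, r⁶s, r⁷s, s⁻¹, rs⁻¹, r²s⁻¹, r³s⁻¹, r⁴s⁻¹, r⁵s⁻¹, r⁶s⁻¹, r⁷s⁻¹}.
No further products give new elements, so |G| = 32.

Answer: 32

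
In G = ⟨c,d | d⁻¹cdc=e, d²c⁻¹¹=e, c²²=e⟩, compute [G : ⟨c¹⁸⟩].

First find ord(c¹⁸) by computing successive powers:
  (c¹⁸)¹ = c¹⁸, (c¹⁸)² = c¹⁴, (c¹⁸)³ = c¹⁰, (c¹⁸)⁴ = c⁶, (c¹⁸)⁵ = c², (c¹⁸)⁶ = c²⁰, (c¹⁸)⁷ = c¹⁶, (c¹⁸)⁸ = c¹², (c¹⁸)⁹ = c⁸, (c¹⁸)¹⁰ = c⁴, (c¹⁸)¹¹ = e.
So |⟨c¹⁸⟩| = ord(c¹⁸) = 11. With |G| = 44, by Lagrange [G : ⟨c¹⁸⟩] = 44/11 = 4.

Answer: 4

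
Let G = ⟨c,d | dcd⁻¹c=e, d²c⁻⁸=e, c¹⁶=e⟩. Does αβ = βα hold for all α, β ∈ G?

c·d = cd but d·c = c⁷d⁻¹, so c·d ≠ d·c and G is not abelian.

Answer: No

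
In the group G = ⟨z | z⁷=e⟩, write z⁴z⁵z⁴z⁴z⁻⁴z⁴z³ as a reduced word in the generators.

Multiply left to right, reducing at each step:
  (z⁴) · z⁵ = z²
  (z²) · z⁴ = z⁶
  (z⁶) · z⁴ = z³
  (z³) · z⁻⁴ = z⁶
  (z⁶) · z⁴ = z³
  (z³) · z³ = z⁶

Answer: z⁶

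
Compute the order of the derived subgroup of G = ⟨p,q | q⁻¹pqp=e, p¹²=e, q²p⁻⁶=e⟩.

G' = [G, G] is generated by all commutators. The generator-pair commutators are: [p, q] = p².
The subgroup they normally generate is {e, p², p⁴, p⁶, p⁸, p¹⁰}, of order 6.
Check: |G/G'| = 24/6 = 4 is the order of the abelianisation.

Answer: 6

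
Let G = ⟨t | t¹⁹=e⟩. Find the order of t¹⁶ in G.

Compute successive powers until reaching e:
  (t¹⁶)¹ = t¹⁶, (t¹⁶)² = t¹³, (t¹⁶)³ = t¹⁰, (t¹⁶)⁴ = t⁷, (t¹⁶)⁵ = t⁴, (t¹⁶)⁶ = t, (t¹⁶)⁷ = t¹⁷, (t¹⁶)⁸ = t¹⁴, (t¹⁶)⁹ = t¹¹, (t¹⁶)¹⁰ = t⁸, (t¹⁶)¹¹ = t⁵, (t¹⁶)¹² = t², (t¹⁶)¹³ = t¹⁸, (t¹⁶)¹⁴ = t¹⁵, (t¹⁶)¹⁵ = t¹², (t¹⁶)¹⁶ = t⁹, (t¹⁶)¹⁷ = t⁶, (t¹⁶)¹⁸ = t³, (t¹⁶)¹⁹ = e.
The smallest positive k with (t¹⁶)ᵏ = e is 19.

Answer: 19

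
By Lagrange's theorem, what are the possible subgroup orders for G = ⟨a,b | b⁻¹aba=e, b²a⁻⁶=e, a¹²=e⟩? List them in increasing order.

|G| = 24 = 2³ · 3. By Lagrange's theorem the order of any subgroup divides 24; the divisors of 24 are 1, 2, 3, 4, 6, 8, 12, 24.

Answer: 1, 2, 3, 4, 6, 8, 12, 24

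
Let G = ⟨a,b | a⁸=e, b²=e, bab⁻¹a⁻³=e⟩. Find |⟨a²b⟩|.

|⟨a²b⟩| equals the order of a²b. Compute successive powers until reaching e:
  (a²b)¹ = a²b, (a²b)² = e.
The smallest positive k with (a²b)ᵏ = e is 2, so |⟨a²b⟩| = 2.

Answer: 2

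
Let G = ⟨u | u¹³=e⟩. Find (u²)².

Compute successive powers of (u²), reducing at each step:
  (u²)²: (u²) · u² = u⁴

Answer: u⁴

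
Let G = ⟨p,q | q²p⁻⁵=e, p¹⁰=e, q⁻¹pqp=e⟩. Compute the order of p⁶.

Compute successive powers until reaching e:
  (p⁶)¹ = p⁶, (p⁶)² = p², (p⁶)³ = p⁸, (p⁶)⁴ = p⁴, (p⁶)⁵ = e.
The smallest positive k with (p⁶)ᵏ = e is 5.

Answer: 5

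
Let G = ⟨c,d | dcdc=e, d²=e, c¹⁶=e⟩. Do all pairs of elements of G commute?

c·d = cd but d·c = c¹⁵d, so c·d ≠ d·c and G is not abelian.

Answer: No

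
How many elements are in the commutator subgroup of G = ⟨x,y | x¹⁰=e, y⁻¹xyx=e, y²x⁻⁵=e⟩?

G' = [G, G] is generated by all commutators. The generator-pair commutators are: [x, y] = x².
The subgroup they normally generate is {e, x², x⁴, x⁶, x⁸}, of order 5.
Check: |G/G'| = 20/5 = 4 is the order of the abelianisation.

Answer: 5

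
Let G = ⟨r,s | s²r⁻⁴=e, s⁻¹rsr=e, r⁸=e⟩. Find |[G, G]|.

G' = [G, G] is generated by all commutators. The generator-pair commutators are: [r, s] = r².
The subgroup they normally generate is {e, r², r⁴, r⁶}, of order 4.
Check: |G/G'| = 16/4 = 4 is the order of the abelianisation.

Answer: 4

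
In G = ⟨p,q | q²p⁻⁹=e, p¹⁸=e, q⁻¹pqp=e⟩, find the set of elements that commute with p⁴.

⟨p⁴⟩ ⊆ C_G(p⁴) since powers of p⁴ commute with p⁴; so |C_G(p⁴)| ≥ |⟨p⁴⟩| = 9.
By orbit–stabilizer, |C_G(p⁴)| = |G| / |conj. class of p⁴| = 36 / 2 = 18.
The 18 elements commuting with p⁴ are {e, p, p², p³, p⁴, p⁵, p⁶, p⁷, p⁸, p⁹, p¹⁰, p¹¹, p¹², p¹³, p¹⁴, p¹⁵, p¹⁶, p¹⁷}.

Answer: {e, p, p², p³, p⁴, p⁵, p⁶, p⁷, p⁸, p⁹, p¹⁰, p¹¹, p¹², p¹³, p¹⁴, p¹⁵, p¹⁶, p¹⁷}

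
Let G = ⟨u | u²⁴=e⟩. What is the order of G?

G is generated by a single element, so G is cyclic. The relator gives u²⁴ = e and no smaller power is forced to be e, so the 24 powers {e, u, u², u³, u⁴, u⁵, u⁶, u⁷, u⁸, u⁹, u²², u²³, u²¹, u²⁰, u¹², u¹³, u¹¹, u¹⁰, u¹⁴, u¹⁵, u¹⁶, u¹⁷, u¹⁸, u¹⁹} are distinct. Hence |G| = 24.

Answer: 24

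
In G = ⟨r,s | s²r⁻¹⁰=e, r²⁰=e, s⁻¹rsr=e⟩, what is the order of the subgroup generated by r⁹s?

|⟨r⁹s⟩| equals the order of r⁹s. Compute successive powers until reaching e:
  (r⁹s)¹ = r⁹s, (r⁹s)² = r¹⁰, (r⁹s)³ = r⁹s⁻¹, (r⁹s)⁴ = e.
The smallest positive k with (r⁹s)ᵏ = e is 4, so |⟨r⁹s⟩| = 4.

Answer: 4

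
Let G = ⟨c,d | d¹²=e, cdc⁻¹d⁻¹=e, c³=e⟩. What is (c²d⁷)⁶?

Compute successive powers of (c²d⁷), reducing at each step:
  (c²d⁷)²: (c²d⁷) · c² = cd⁷;   (cd⁷) · d⁷ = cd²
  (c²d⁷)³: (cd²) · c² = d²;   (d²) · d⁷ = d⁹
  (c²d⁷)⁴: (d⁹) · c² = c²d⁹;   (c²d⁹) · d⁷ = c²d⁴
  (c²d⁷)⁵: (c²d⁴) · c² = cd⁴;   (cd⁴) · d⁷ = cd¹¹
  (c²d⁷)⁶: (cd¹¹) · c² = d¹¹;   (d¹¹) · d⁷ = d⁶

Answer: d⁶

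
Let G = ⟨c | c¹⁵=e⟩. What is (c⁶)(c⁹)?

Compute (c⁶) · (c⁹) by multiplying left to right and reducing via the relations at each step:
  (c⁶) · c⁹ = e

Answer: e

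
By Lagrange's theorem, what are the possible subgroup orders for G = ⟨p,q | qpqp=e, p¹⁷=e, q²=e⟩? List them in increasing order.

|G| = 34 = 2 · 17. By Lagrange's theorem the order of any subgroup divides 34; the divisors of 34 are 1, 2, 17, 34.

Answer: 1, 2, 17, 34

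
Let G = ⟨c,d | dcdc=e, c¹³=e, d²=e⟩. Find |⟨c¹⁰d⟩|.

|⟨c¹⁰d⟩| equals the order of c¹⁰d. Compute successive powers until reaching e:
  (c¹⁰d)¹ = c¹⁰d, (c¹⁰d)² = e.
The smallest positive k with (c¹⁰d)ᵏ = e is 2, so |⟨c¹⁰d⟩| = 2.

Answer: 2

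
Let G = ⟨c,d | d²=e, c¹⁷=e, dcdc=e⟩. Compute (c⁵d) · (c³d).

Compute (c⁵d) · (c³d) by multiplying left to right and reducing via the relations at each step:
  (c⁵d) · c³ = c²d
  (c²d) · d = c²

Answer: c²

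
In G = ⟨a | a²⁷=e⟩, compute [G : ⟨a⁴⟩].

First find ord(a⁴) by computing successive powers:
  (a⁴)¹ = a⁴, (a⁴)² = a⁸, (a⁴)³ = a¹², (a⁴)⁴ = a¹⁶, (a⁴)⁵ = a²⁰, (a⁴)⁶ = a²⁴, (a⁴)⁷ = a, (a⁴)⁸ = a⁵, (a⁴)⁹ = a⁹, (a⁴)¹⁰ = a¹³, (a⁴)¹¹ = a¹⁷, (a⁴)¹² = a²¹, (a⁴)¹³ = a²⁵, (a⁴)¹⁴ = a², (a⁴)¹⁵ = a⁶, (a⁴)¹⁶ = a¹⁰, (a⁴)¹⁷ = a¹⁴, (a⁴)¹⁸ = a¹⁸, (a⁴)¹⁹ = a²², (a⁴)²⁰ = a²⁶, (a⁴)²¹ = a³, (a⁴)²² = a⁷, (a⁴)²³ = a¹¹, (a⁴)²⁴ = a¹⁵, (a⁴)²⁵ = a¹⁹, (a⁴)²⁶ = a²³, (a⁴)²⁷ = e.
So |⟨a⁴⟩| = ord(a⁴) = 27. With |G| = 27, by Lagrange [G : ⟨a⁴⟩] = 27/27 = 1.

Answer: 1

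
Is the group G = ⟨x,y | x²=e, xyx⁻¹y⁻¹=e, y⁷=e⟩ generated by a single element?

|G| = 14. The element xy has order 14 (its powers give 14 distinct elements), so ⟨xy⟩ = G and G is cyclic.

Answer: Yes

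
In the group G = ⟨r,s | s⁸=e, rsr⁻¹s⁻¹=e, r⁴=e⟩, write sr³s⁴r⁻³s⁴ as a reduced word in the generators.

Multiply left to right, reducing at each step:
  s · r³ = r³s
  (r³s) · s⁴ = r³s⁵
  (r³s⁵) · r⁻³ = s⁵
  (s⁵) · s⁴ = s

Answer: s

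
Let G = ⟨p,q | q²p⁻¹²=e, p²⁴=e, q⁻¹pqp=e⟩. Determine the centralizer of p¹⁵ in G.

⟨p¹⁵⟩ ⊆ C_G(p¹⁵) since powers of p¹⁵ commute with p¹⁵; so |C_G(p¹⁵)| ≥ |⟨p¹⁵⟩| = 8.
By orbit–stabilizer, |C_G(p¹⁵)| = |G| / |conj. class of p¹⁵| = 48 / 2 = 24.
The 24 elements commuting with p¹⁵ are {e, p, p², p³, p⁴, p⁵, p⁶, p⁷, p⁸, p⁹, p¹⁰, p¹¹, p¹², p¹³, p¹⁴, p¹⁵, p¹⁶, p¹⁷, p¹⁸, p¹⁹, p²⁰, p²¹, p²², p²³}.

Answer: {e, p, p², p³, p⁴, p⁵, p⁶, p⁷, p⁸, p⁹, p¹⁰, p¹¹, p¹², p¹³, p¹⁴, p¹⁵, p¹⁶, p¹⁷, p¹⁸, p¹⁹, p²⁰, p²¹, p²², p²³}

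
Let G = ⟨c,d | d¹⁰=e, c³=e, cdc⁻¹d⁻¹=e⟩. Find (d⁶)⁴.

Compute successive powers of (d⁶), reducing at each step:
  (d⁶)²: (d⁶) · d⁶ = d²
  (d⁶)³: (d²) · d⁶ = d⁸
  (d⁶)⁴: (d⁸) · d⁶ = d⁴

Answer: d⁴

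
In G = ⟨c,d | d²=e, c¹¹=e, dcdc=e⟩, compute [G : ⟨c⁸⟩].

First find ord(c⁸) by computing successive powers:
  (c⁸)¹ = c⁸, (c⁸)² = c⁵, (c⁸)³ = c², (c⁸)⁴ = c¹⁰, (c⁸)⁵ = c⁷, (c⁸)⁶ = c⁴, (c⁸)⁷ = c, (c⁸)⁸ = c⁹, (c⁸)⁹ = c⁶, (c⁸)¹⁰ = c³, (c⁸)¹¹ = e.
So |⟨c⁸⟩| = ord(c⁸) = 11. With |G| = 22, by Lagrange [G : ⟨c⁸⟩] = 22/11 = 2.

Answer: 2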